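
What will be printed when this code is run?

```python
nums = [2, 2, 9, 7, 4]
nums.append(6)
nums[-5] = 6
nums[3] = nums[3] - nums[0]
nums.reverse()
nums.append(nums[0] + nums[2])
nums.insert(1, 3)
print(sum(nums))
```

46

append 6 → [2, 2, 9, 7, 4, 6]
nums[-5] = 6 → [2, 6, 9, 7, 4, 6]
nums[3] = nums[3]-nums[0] = 7-2 = 5 → [2, 6, 9, 5, 4, 6]
reverse → [6, 4, 5, 9, 6, 2]
append nums[0]+nums[2] = 6+5 = 11 → [6, 4, 5, 9, 6, 2, 11]
insert 3 at 1 → [6, 3, 4, 5, 9, 6, 2, 11]
sum = 46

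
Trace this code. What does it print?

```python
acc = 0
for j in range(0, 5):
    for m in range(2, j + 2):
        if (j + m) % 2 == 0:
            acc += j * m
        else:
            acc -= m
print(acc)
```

18

j=1,m=2: odd sum, acc = 0-2 = -2
j=2,m=2: even sum, acc = (-2)+4 = 2
j=2,m=3: odd sum, acc = 2-3 = -1
j=3,m=2: odd sum, acc = (-1)-2 = -3
j=3,m=3: even sum, acc = (-3)+9 = 6
j=3,m=4: odd sum, acc = 6-4 = 2
j=4,m=2: even sum, acc = 2+8 = 10
j=4,m=3: odd sum, acc = 10-3 = 7
j=4,m=4: even sum, acc = 7+16 = 23
j=4,m=5: odd sum, acc = 23-5 = 18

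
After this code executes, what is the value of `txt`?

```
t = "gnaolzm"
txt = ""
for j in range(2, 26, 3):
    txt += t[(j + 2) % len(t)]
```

j=2: add t[4]='l' → 'l'
j=5: add t[0]='g' → 'lg'
j=8: add t[3]='o' → 'lgo'
j=11: add t[6]='m' → 'lgom'
j=14: add t[2]='a' → 'lgoma'
j=17: add t[5]='z' → 'lgomaz'
j=20: add t[1]='n' → 'lgomazn'
j=23: add t[4]='l' → 'lgomaznl'

'lgomaznl'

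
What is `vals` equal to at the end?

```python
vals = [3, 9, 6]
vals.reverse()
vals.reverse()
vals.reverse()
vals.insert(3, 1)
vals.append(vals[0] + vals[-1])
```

reverse → [6, 9, 3]
reverse → [3, 9, 6]
reverse → [6, 9, 3]
insert 1 at 3 → [6, 9, 3, 1]
append vals[0]+vals[-1] = 6+1 = 7 → [6, 9, 3, 1, 7]

[6, 9, 3, 1, 7]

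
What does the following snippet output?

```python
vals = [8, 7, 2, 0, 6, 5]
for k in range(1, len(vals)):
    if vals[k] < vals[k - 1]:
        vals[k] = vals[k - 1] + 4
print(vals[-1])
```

28

k=1: 7<8, vals[1] = 8+4 = 12 → [8, 12, 2, 0, 6, 5]
k=2: 2<12, vals[2] = 12+4 = 16 → [8, 12, 16, 0, 6, 5]
k=3: 0<16, vals[3] = 16+4 = 20 → [8, 12, 16, 20, 6, 5]
k=4: 6<20, vals[4] = 20+4 = 24 → [8, 12, 16, 20, 24, 5]
k=5: 5<24, vals[5] = 24+4 = 28 → [8, 12, 16, 20, 24, 28]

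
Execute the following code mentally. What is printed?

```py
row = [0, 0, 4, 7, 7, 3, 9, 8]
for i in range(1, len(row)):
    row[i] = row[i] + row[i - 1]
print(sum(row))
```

i=1: row[1] = 0+0 = 0 → [0, 0, 4, 7, 7, 3, 9, 8]
i=2: row[2] = 4+0 = 4 → [0, 0, 4, 7, 7, 3, 9, 8]
i=3: row[3] = 7+4 = 11 → [0, 0, 4, 11, 7, 3, 9, 8]
i=4: row[4] = 7+11 = 18 → [0, 0, 4, 11, 18, 3, 9, 8]
i=5: row[5] = 3+18 = 21 → [0, 0, 4, 11, 18, 21, 9, 8]
i=6: row[6] = 9+21 = 30 → [0, 0, 4, 11, 18, 21, 30, 8]
i=7: row[7] = 8+30 = 38 → [0, 0, 4, 11, 18, 21, 30, 38]
sum = 122

122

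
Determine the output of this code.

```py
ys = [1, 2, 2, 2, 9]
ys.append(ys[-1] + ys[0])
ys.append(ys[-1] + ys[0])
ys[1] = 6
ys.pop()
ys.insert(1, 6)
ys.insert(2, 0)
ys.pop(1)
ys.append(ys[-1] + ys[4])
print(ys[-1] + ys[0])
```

13

append ys[-1]+ys[0] = 9+1 = 10 → [1, 2, 2, 2, 9, 10]
append ys[-1]+ys[0] = 10+1 = 11 → [1, 2, 2, 2, 9, 10, 11]
ys[1] = 6 → [1, 6, 2, 2, 9, 10, 11]
pop() removes 11 → [1, 6, 2, 2, 9, 10]
insert 6 at 1 → [1, 6, 6, 2, 2, 9, 10]
insert 0 at 2 → [1, 6, 0, 6, 2, 2, 9, 10]
pop(1) removes 6 → [1, 0, 6, 2, 2, 9, 10]
append ys[-1]+ys[4] = 10+2 = 12 → [1, 0, 6, 2, 2, 9, 10, 12]
ys[-1]+ys[0] = 12+1 = 13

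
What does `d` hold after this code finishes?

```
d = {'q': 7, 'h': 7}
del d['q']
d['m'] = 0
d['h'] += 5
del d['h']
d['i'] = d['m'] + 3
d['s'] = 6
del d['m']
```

del 'q' → {'h': 7}
d['m'] = 0 → {'h': 7, 'm': 0}
d['h'] = 7+5 = 12 → {'h': 12, 'm': 0}
del 'h' → {'m': 0}
d['i'] = d['m']+3 = 3 → {'m': 0, 'i': 3}
d['s'] = 6 → {'m': 0, 'i': 3, 's': 6}
del 'm' → {'i': 3, 's': 6}

{'i': 3, 's': 6}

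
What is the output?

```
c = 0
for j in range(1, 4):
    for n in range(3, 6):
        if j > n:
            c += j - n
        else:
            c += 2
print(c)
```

j=1,n=3: not 1>3, c = 0+2 = 2
j=1,n=4: not 1>4, c = 2+2 = 4
j=1,n=5: not 1>5, c = 4+2 = 6
j=2,n=3: not 2>3, c = 6+2 = 8
j=2,n=4: not 2>4, c = 8+2 = 10
j=2,n=5: not 2>5, c = 10+2 = 12
j=3,n=3: not 3>3, c = 12+2 = 14
j=3,n=4: not 3>4, c = 14+2 = 16
j=3,n=5: not 3>5, c = 16+2 = 18

18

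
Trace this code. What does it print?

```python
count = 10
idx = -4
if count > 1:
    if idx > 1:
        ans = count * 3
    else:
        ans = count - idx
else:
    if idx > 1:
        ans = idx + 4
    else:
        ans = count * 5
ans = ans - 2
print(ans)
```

12

count=10, idx=-4
count > 1 is True; idx > 1 is False
→ ans = count - idx = 14
ans = 14-2 = 12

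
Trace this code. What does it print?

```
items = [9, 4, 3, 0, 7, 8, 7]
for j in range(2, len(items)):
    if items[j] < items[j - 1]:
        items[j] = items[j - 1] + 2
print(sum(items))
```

j=2: 3<4, items[2] = 4+2 = 6 → [9, 4, 6, 0, 7, 8, 7]
j=3: 0<6, items[3] = 6+2 = 8 → [9, 4, 6, 8, 7, 8, 7]
j=4: 7<8, items[4] = 8+2 = 10 → [9, 4, 6, 8, 10, 8, 7]
j=5: 8<10, items[5] = 10+2 = 12 → [9, 4, 6, 8, 10, 12, 7]
j=6: 7<12, items[6] = 12+2 = 14 → [9, 4, 6, 8, 10, 12, 14]
sum = 63

63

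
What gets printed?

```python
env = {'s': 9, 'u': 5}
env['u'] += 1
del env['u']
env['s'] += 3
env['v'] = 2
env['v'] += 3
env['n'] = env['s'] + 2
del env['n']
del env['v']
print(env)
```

env['u'] = 5+1 = 6 → {'s': 9, 'u': 6}
del 'u' → {'s': 9}
env['s'] = 9+3 = 12 → {'s': 12}
env['v'] = 2 → {'s': 12, 'v': 2}
env['v'] = 2+3 = 5 → {'s': 12, 'v': 5}
env['n'] = env['s']+2 = 14 → {'s': 12, 'v': 5, 'n': 14}
del 'n' → {'s': 12, 'v': 5}
del 'v' → {'s': 12}

{'s': 12}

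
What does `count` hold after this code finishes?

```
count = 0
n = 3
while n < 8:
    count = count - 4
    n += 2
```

-12

n=3: count = 0-4 = -4
n=5: count = (-4)-4 = -8
n=7: count = (-8)-4 = -12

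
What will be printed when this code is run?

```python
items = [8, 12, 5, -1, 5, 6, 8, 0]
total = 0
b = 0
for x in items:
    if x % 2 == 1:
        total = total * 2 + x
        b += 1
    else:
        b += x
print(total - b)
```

-14

x=8: not odd; b=8
x=12: not odd; b=20
x=5: odd, total = 0*2+5 = 5; b=21
x=-1: odd, total = 5*2+(-1) = 9; b=22
x=5: odd, total = 9*2+5 = 23; b=23
x=6: not odd; b=29
x=8: not odd; b=37
x=0: not odd; b=37
total-b = 23-37 = -14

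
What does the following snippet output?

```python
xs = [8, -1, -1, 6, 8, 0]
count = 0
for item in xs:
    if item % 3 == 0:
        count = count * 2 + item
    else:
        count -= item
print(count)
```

-28

item=8: not %3==0, count = 0-8 = -8
item=-1: not %3==0, count = (-8)-(-1) = -7
item=-1: not %3==0, count = (-7)-(-1) = -6
item=6: %3==0, count = (-6)*2+6 = -6
item=8: not %3==0, count = (-6)-8 = -14
item=0: %3==0, count = (-14)*2+0 = -28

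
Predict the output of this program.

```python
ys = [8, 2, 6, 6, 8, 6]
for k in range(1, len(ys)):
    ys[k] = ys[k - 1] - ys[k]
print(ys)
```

k=1: ys[1] = 8-2 = 6 → [8, 6, 6, 6, 8, 6]
k=2: ys[2] = 6-6 = 0 → [8, 6, 0, 6, 8, 6]
k=3: ys[3] = 0-6 = -6 → [8, 6, 0, -6, 8, 6]
k=4: ys[4] = (-6)-8 = -14 → [8, 6, 0, -6, -14, 6]
k=5: ys[5] = (-14)-6 = -20 → [8, 6, 0, -6, -14, -20]

[8, 6, 0, -6, -14, -20]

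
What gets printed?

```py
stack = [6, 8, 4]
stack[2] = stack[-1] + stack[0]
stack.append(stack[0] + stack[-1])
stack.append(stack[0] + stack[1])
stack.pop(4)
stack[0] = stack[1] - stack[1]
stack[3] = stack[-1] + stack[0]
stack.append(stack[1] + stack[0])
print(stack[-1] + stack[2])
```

stack[2] = stack[-1]+stack[0] = 4+6 = 10 → [6, 8, 10]
append stack[0]+stack[-1] = 6+10 = 16 → [6, 8, 10, 16]
append stack[0]+stack[1] = 6+8 = 14 → [6, 8, 10, 16, 14]
pop(4) removes 14 → [6, 8, 10, 16]
stack[0] = stack[1]-stack[1] = 8-8 = 0 → [0, 8, 10, 16]
stack[3] = stack[-1]+stack[0] = 16+0 = 16 → [0, 8, 10, 16]
append stack[1]+stack[0] = 8+0 = 8 → [0, 8, 10, 16, 8]
stack[-1]+stack[2] = 8+10 = 18

18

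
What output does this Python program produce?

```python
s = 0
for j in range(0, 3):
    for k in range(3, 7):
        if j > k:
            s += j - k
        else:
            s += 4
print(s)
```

48

j=0,k=3: not 0>3, s = 0+4 = 4
j=0,k=4: not 0>4, s = 4+4 = 8
j=0,k=5: not 0>5, s = 8+4 = 12
j=0,k=6: not 0>6, s = 12+4 = 16
j=1,k=3: not 1>3, s = 16+4 = 20
j=1,k=4: not 1>4, s = 20+4 = 24
j=1,k=5: not 1>5, s = 24+4 = 28
j=1,k=6: not 1>6, s = 28+4 = 32
j=2,k=3: not 2>3, s = 32+4 = 36
j=2,k=4: not 2>4, s = 36+4 = 40
j=2,k=5: not 2>5, s = 40+4 = 44
j=2,k=6: not 2>6, s = 44+4 = 48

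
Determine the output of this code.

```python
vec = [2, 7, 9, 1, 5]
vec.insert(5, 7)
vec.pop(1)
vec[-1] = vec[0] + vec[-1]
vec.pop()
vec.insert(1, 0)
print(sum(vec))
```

insert 7 at 5 → [2, 7, 9, 1, 5, 7]
pop(1) removes 7 → [2, 9, 1, 5, 7]
vec[-1] = vec[0]+vec[-1] = 2+7 = 9 → [2, 9, 1, 5, 9]
pop() removes 9 → [2, 9, 1, 5]
insert 0 at 1 → [2, 0, 9, 1, 5]
sum = 17

17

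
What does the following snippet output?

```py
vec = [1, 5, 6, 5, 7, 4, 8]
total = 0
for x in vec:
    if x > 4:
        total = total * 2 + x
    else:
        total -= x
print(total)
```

x=1: not >4, total = 0-1 = -1
x=5: >4, total = (-1)*2+5 = 3
x=6: >4, total = 3*2+6 = 12
x=5: >4, total = 12*2+5 = 29
x=7: >4, total = 29*2+7 = 65
x=4: not >4, total = 65-4 = 61
x=8: >4, total = 61*2+8 = 130

130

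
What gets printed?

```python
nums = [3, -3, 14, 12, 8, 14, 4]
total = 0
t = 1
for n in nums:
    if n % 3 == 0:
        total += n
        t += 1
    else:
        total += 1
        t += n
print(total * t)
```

704

n=3: %3==0, total = 0+3 = 3; t=2
n=-3: %3==0, total = 3+(-3) = 0; t=3
n=14: not %3==0, total = 0+1 = 1; t=17
n=12: %3==0, total = 1+12 = 13; t=18
n=8: not %3==0, total = 13+1 = 14; t=26
n=14: not %3==0, total = 14+1 = 15; t=40
n=4: not %3==0, total = 15+1 = 16; t=44
total*t = 16*44 = 704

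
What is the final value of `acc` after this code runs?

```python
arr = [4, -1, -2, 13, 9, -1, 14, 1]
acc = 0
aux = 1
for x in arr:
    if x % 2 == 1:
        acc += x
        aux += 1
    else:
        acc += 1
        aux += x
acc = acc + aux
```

46

x=4: not odd, acc = 0+1 = 1; aux=5
x=-1: odd, acc = 1+(-1) = 0; aux=6
x=-2: not odd, acc = 0+1 = 1; aux=4
x=13: odd, acc = 1+13 = 14; aux=5
x=9: odd, acc = 14+9 = 23; aux=6
x=-1: odd, acc = 23+(-1) = 22; aux=7
x=14: not odd, acc = 22+1 = 23; aux=21
x=1: odd, acc = 23+1 = 24; aux=22
acc+aux = 24+22 = 46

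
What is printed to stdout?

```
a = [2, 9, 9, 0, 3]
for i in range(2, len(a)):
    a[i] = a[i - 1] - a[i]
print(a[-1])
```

-3

i=2: a[2] = 9-9 = 0 → [2, 9, 0, 0, 3]
i=3: a[3] = 0-0 = 0 → [2, 9, 0, 0, 3]
i=4: a[4] = 0-3 = -3 → [2, 9, 0, 0, -3]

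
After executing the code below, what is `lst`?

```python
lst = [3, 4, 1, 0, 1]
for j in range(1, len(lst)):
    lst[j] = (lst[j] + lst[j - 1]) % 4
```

j=1: lst[1] = (4+3)%4 = 3 → [3, 3, 1, 0, 1]
j=2: lst[2] = (1+3)%4 = 0 → [3, 3, 0, 0, 1]
j=3: lst[3] = (0+0)%4 = 0 → [3, 3, 0, 0, 1]
j=4: lst[4] = (1+0)%4 = 1 → [3, 3, 0, 0, 1]

[3, 3, 0, 0, 1]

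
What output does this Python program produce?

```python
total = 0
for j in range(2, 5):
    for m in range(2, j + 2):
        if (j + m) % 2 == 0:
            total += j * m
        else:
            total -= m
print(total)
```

j=2,m=2: even sum, total = 0+4 = 4
j=2,m=3: odd sum, total = 4-3 = 1
j=3,m=2: odd sum, total = 1-2 = -1
j=3,m=3: even sum, total = (-1)+9 = 8
j=3,m=4: odd sum, total = 8-4 = 4
j=4,m=2: even sum, total = 4+8 = 12
j=4,m=3: odd sum, total = 12-3 = 9
j=4,m=4: even sum, total = 9+16 = 25
j=4,m=5: odd sum, total = 25-5 = 20

20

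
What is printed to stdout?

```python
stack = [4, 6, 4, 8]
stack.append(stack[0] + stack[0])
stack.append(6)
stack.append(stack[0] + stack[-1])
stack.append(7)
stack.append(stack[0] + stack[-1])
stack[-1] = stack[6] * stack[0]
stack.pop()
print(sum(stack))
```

append stack[0]+stack[0] = 4+4 = 8 → [4, 6, 4, 8, 8]
append 6 → [4, 6, 4, 8, 8, 6]
append stack[0]+stack[-1] = 4+6 = 10 → [4, 6, 4, 8, 8, 6, 10]
append 7 → [4, 6, 4, 8, 8, 6, 10, 7]
append stack[0]+stack[-1] = 4+7 = 11 → [4, 6, 4, 8, 8, 6, 10, 7, 11]
stack[-1] = stack[6]*stack[0] = 10*4 = 40 → [4, 6, 4, 8, 8, 6, 10, 7, 40]
pop() removes 40 → [4, 6, 4, 8, 8, 6, 10, 7]
sum = 53

53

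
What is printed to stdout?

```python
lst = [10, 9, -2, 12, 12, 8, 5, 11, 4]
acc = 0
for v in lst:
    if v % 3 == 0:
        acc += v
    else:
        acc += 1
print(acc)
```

v=10: not %3==0, acc = 0+1 = 1
v=9: %3==0, acc = 1+9 = 10
v=-2: not %3==0, acc = 10+1 = 11
v=12: %3==0, acc = 11+12 = 23
v=12: %3==0, acc = 23+12 = 35
v=8: not %3==0, acc = 35+1 = 36
v=5: not %3==0, acc = 36+1 = 37
v=11: not %3==0, acc = 37+1 = 38
v=4: not %3==0, acc = 38+1 = 39

39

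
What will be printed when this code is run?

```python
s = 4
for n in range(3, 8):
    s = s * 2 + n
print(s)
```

247

n=3: s = 4*2+3 = 11
n=4: s = 11*2+4 = 26
n=5: s = 26*2+5 = 57
n=6: s = 57*2+6 = 120
n=7: s = 120*2+7 = 247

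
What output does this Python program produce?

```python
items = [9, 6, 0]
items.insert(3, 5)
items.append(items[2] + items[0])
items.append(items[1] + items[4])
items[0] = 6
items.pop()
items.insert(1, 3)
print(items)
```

insert 5 at 3 → [9, 6, 0, 5]
append items[2]+items[0] = 0+9 = 9 → [9, 6, 0, 5, 9]
append items[1]+items[4] = 6+9 = 15 → [9, 6, 0, 5, 9, 15]
items[0] = 6 → [6, 6, 0, 5, 9, 15]
pop() removes 15 → [6, 6, 0, 5, 9]
insert 3 at 1 → [6, 3, 6, 0, 5, 9]

[6, 3, 6, 0, 5, 9]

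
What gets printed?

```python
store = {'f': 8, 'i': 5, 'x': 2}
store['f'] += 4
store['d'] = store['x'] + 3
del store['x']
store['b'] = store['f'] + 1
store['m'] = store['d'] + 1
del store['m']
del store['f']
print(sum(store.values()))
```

store['f'] = 8+4 = 12 → {'f': 12, 'i': 5, 'x': 2}
store['d'] = store['x']+3 = 5 → {'f': 12, 'i': 5, 'x': 2, 'd': 5}
del 'x' → {'f': 12, 'i': 5, 'd': 5}
store['b'] = store['f']+1 = 13 → {'f': 12, 'i': 5, 'd': 5, 'b': 13}
store['m'] = store['d']+1 = 6 → {'f': 12, 'i': 5, 'd': 5, 'b': 13, 'm': 6}
del 'm' → {'f': 12, 'i': 5, 'd': 5, 'b': 13}
del 'f' → {'i': 5, 'd': 5, 'b': 13}
sum of values = 23

23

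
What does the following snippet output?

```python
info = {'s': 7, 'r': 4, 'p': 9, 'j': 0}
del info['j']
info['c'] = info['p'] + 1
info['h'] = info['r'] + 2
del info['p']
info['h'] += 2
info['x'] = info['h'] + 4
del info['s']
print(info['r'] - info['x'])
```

-8

del 'j' → {'s': 7, 'r': 4, 'p': 9}
info['c'] = info['p']+1 = 10 → {'s': 7, 'r': 4, 'p': 9, 'c': 10}
info['h'] = info['r']+2 = 6 → {'s': 7, 'r': 4, 'p': 9, 'c': 10, 'h': 6}
del 'p' → {'s': 7, 'r': 4, 'c': 10, 'h': 6}
info['h'] = 6+2 = 8 → {'s': 7, 'r': 4, 'c': 10, 'h': 8}
info['x'] = info['h']+4 = 12 → {'s': 7, 'r': 4, 'c': 10, 'h': 8, 'x': 12}
del 's' → {'r': 4, 'c': 10, 'h': 8, 'x': 12}
info['r']-info['x'] = 4-12 = -8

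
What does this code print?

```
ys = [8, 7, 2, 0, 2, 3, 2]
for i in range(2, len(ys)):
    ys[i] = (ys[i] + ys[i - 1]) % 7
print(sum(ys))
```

25

i=2: ys[2] = (2+7)%7 = 2 → [8, 7, 2, 0, 2, 3, 2]
i=3: ys[3] = (0+2)%7 = 2 → [8, 7, 2, 2, 2, 3, 2]
i=4: ys[4] = (2+2)%7 = 4 → [8, 7, 2, 2, 4, 3, 2]
i=5: ys[5] = (3+4)%7 = 0 → [8, 7, 2, 2, 4, 0, 2]
i=6: ys[6] = (2+0)%7 = 2 → [8, 7, 2, 2, 4, 0, 2]
sum = 25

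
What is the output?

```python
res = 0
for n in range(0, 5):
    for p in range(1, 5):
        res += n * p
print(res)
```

100

n=0,p=1: res = 0+0 = 0
n=0,p=2: res = 0+0 = 0
n=0,p=3: res = 0+0 = 0
n=0,p=4: res = 0+0 = 0
n=1,p=1: res = 0+1 = 1
n=1,p=2: res = 1+2 = 3
n=1,p=3: res = 3+3 = 6
n=1,p=4: res = 6+4 = 10
n=2,p=1: res = 10+2 = 12
n=2,p=2: res = 12+4 = 16
n=2,p=3: res = 16+6 = 22
n=2,p=4: res = 22+8 = 30
n=3,p=1: res = 30+3 = 33
n=3,p=2: res = 33+6 = 39
n=3,p=3: res = 39+9 = 48
n=3,p=4: res = 48+12 = 60
n=4,p=1: res = 60+4 = 64
n=4,p=2: res = 64+8 = 72
n=4,p=3: res = 72+12 = 84
n=4,p=4: res = 84+16 = 100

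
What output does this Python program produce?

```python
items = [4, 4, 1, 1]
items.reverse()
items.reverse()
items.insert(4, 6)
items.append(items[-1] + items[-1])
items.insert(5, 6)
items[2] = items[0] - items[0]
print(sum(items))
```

33

reverse → [1, 1, 4, 4]
reverse → [4, 4, 1, 1]
insert 6 at 4 → [4, 4, 1, 1, 6]
append items[-1]+items[-1] = 6+6 = 12 → [4, 4, 1, 1, 6, 12]
insert 6 at 5 → [4, 4, 1, 1, 6, 6, 12]
items[2] = items[0]-items[0] = 4-4 = 0 → [4, 4, 0, 1, 6, 6, 12]
sum = 33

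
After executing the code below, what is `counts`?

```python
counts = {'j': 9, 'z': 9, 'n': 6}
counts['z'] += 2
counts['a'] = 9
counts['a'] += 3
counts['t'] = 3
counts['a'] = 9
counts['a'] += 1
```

counts['z'] = 9+2 = 11 → {'j': 9, 'z': 11, 'n': 6}
counts['a'] = 9 → {'j': 9, 'z': 11, 'n': 6, 'a': 9}
counts['a'] = 9+3 = 12 → {'j': 9, 'z': 11, 'n': 6, 'a': 12}
counts['t'] = 3 → {'j': 9, 'z': 11, 'n': 6, 'a': 12, 't': 3}
counts['a'] = 9 → {'j': 9, 'z': 11, 'n': 6, 'a': 9, 't': 3}
counts['a'] = 9+1 = 10 → {'j': 9, 'z': 11, 'n': 6, 'a': 10, 't': 3}

{'j': 9, 'z': 11, 'n': 6, 'a': 10, 't': 3}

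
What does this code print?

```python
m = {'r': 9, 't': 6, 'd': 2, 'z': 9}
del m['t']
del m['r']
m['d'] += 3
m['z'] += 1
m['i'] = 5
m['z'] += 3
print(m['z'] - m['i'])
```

8

del 't' → {'r': 9, 'd': 2, 'z': 9}
del 'r' → {'d': 2, 'z': 9}
m['d'] = 2+3 = 5 → {'d': 5, 'z': 9}
m['z'] = 9+1 = 10 → {'d': 5, 'z': 10}
m['i'] = 5 → {'d': 5, 'z': 10, 'i': 5}
m['z'] = 10+3 = 13 → {'d': 5, 'z': 13, 'i': 5}
m['z']-m['i'] = 13-5 = 8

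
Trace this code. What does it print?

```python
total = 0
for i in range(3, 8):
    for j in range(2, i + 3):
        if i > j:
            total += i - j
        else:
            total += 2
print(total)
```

i=3,j=2: 3>2, total = 0+1 = 1
i=3,j=3: not 3>3, total = 1+2 = 3
i=3,j=4: not 3>4, total = 3+2 = 5
i=3,j=5: not 3>5, total = 5+2 = 7
i=4,j=2: 4>2, total = 7+2 = 9
i=4,j=3: 4>3, total = 9+1 = 10
i=4,j=4: not 4>4, total = 10+2 = 12
i=4,j=5: not 4>5, total = 12+2 = 14
i=4,j=6: not 4>6, total = 14+2 = 16
i=5,j=2: 5>2, total = 16+3 = 19
i=5,j=3: 5>3, total = 19+2 = 21
i=5,j=4: 5>4, total = 21+1 = 22
i=5,j=5: not 5>5, total = 22+2 = 24
i=5,j=6: not 5>6, total = 24+2 = 26
i=5,j=7: not 5>7, total = 26+2 = 28
i=6,j=2: 6>2, total = 28+4 = 32
i=6,j=3: 6>3, total = 32+3 = 35
i=6,j=4: 6>4, total = 35+2 = 37
i=6,j=5: 6>5, total = 37+1 = 38
i=6,j=6: not 6>6, total = 38+2 = 40
i=6,j=7: not 6>7, total = 40+2 = 42
i=6,j=8: not 6>8, total = 42+2 = 44
i=7,j=2: 7>2, total = 44+5 = 49
i=7,j=3: 7>3, total = 49+4 = 53
i=7,j=4: 7>4, total = 53+3 = 56
i=7,j=5: 7>5, total = 56+2 = 58
i=7,j=6: 7>6, total = 58+1 = 59
i=7,j=7: not 7>7, total = 59+2 = 61
i=7,j=8: not 7>8, total = 61+2 = 63
i=7,j=9: not 7>9, total = 63+2 = 65

65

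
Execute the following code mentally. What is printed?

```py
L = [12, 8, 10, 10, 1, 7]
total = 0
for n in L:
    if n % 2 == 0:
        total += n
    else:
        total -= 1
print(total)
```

n=12: even, total = 0+12 = 12
n=8: even, total = 12+8 = 20
n=10: even, total = 20+10 = 30
n=10: even, total = 30+10 = 40
n=1: not even, total = 40-1 = 39
n=7: not even, total = 39-1 = 38

38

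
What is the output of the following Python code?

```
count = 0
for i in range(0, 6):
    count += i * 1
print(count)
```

15

i=0: count = 0+0*1 = 0
i=1: count = 0+1*1 = 1
i=2: count = 1+2*1 = 3
i=3: count = 3+3*1 = 6
i=4: count = 6+4*1 = 10
i=5: count = 10+5*1 = 15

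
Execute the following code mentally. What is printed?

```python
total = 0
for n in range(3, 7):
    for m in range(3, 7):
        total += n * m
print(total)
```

n=3,m=3: total = 0+9 = 9
n=3,m=4: total = 9+12 = 21
n=3,m=5: total = 21+15 = 36
n=3,m=6: total = 36+18 = 54
n=4,m=3: total = 54+12 = 66
n=4,m=4: total = 66+16 = 82
n=4,m=5: total = 82+20 = 102
n=4,m=6: total = 102+24 = 126
n=5,m=3: total = 126+15 = 141
n=5,m=4: total = 141+20 = 161
n=5,m=5: total = 161+25 = 186
n=5,m=6: total = 186+30 = 216
n=6,m=3: total = 216+18 = 234
n=6,m=4: total = 234+24 = 258
n=6,m=5: total = 258+30 = 288
n=6,m=6: total = 288+36 = 324

324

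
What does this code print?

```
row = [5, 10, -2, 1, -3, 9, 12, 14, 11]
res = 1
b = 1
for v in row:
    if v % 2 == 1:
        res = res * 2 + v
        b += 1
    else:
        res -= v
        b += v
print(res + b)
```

-3

v=5: odd, res = 1*2+5 = 7; b=2
v=10: not odd, res = 7-10 = -3; b=12
v=-2: not odd, res = (-3)-(-2) = -1; b=10
v=1: odd, res = (-1)*2+1 = -1; b=11
v=-3: odd, res = (-1)*2+(-3) = -5; b=12
v=9: odd, res = (-5)*2+9 = -1; b=13
v=12: not odd, res = (-1)-12 = -13; b=25
v=14: not odd, res = (-13)-14 = -27; b=39
v=11: odd, res = (-27)*2+11 = -43; b=40
res+b = (-43)+40 = -3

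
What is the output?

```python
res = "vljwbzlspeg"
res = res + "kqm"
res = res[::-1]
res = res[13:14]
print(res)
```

v

+ 'kqm' → 'vljwbzlspegkqm'
reverse → 'mqkgepslzbwjlv'
slice [13:14] → 'v'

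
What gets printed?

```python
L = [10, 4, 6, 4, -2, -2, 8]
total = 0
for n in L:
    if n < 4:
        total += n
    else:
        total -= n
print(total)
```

n=10: not <4, total = 0-10 = -10
n=4: not <4, total = (-10)-4 = -14
n=6: not <4, total = (-14)-6 = -20
n=4: not <4, total = (-20)-4 = -24
n=-2: <4, total = (-24)+(-2) = -26
n=-2: <4, total = (-26)+(-2) = -28
n=8: not <4, total = (-28)-8 = -36

-36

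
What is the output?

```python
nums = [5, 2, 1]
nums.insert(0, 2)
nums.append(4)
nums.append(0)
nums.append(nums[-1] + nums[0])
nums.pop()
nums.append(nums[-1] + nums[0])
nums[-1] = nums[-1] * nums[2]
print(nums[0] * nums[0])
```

insert 2 at 0 → [2, 5, 2, 1]
append 4 → [2, 5, 2, 1, 4]
append 0 → [2, 5, 2, 1, 4, 0]
append nums[-1]+nums[0] = 0+2 = 2 → [2, 5, 2, 1, 4, 0, 2]
pop() removes 2 → [2, 5, 2, 1, 4, 0]
append nums[-1]+nums[0] = 0+2 = 2 → [2, 5, 2, 1, 4, 0, 2]
nums[-1] = nums[-1]*nums[2] = 2*2 = 4 → [2, 5, 2, 1, 4, 0, 4]
nums[0]*nums[0] = 2*2 = 4

4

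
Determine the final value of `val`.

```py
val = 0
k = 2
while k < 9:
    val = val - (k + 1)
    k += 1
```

-42

k=2: val = 0-3 = -3
k=3: val = (-3)-4 = -7
k=4: val = (-7)-5 = -12
k=5: val = (-12)-6 = -18
k=6: val = (-18)-7 = -25
k=7: val = (-25)-8 = -33
k=8: val = (-33)-9 = -42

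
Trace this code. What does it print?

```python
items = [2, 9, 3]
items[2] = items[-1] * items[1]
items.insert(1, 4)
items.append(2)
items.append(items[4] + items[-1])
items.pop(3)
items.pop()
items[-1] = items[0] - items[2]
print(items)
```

[2, 4, 9, -7]

items[2] = items[-1]*items[1] = 3*9 = 27 → [2, 9, 27]
insert 4 at 1 → [2, 4, 9, 27]
append 2 → [2, 4, 9, 27, 2]
append items[4]+items[-1] = 2+2 = 4 → [2, 4, 9, 27, 2, 4]
pop(3) removes 27 → [2, 4, 9, 2, 4]
pop() removes 4 → [2, 4, 9, 2]
items[-1] = items[0]-items[2] = 2-9 = -7 → [2, 4, 9, -7]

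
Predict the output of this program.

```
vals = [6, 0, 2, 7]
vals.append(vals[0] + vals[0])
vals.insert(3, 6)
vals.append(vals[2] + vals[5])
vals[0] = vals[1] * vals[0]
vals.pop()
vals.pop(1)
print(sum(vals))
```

append vals[0]+vals[0] = 6+6 = 12 → [6, 0, 2, 7, 12]
insert 6 at 3 → [6, 0, 2, 6, 7, 12]
append vals[2]+vals[5] = 2+12 = 14 → [6, 0, 2, 6, 7, 12, 14]
vals[0] = vals[1]*vals[0] = 0*6 = 0 → [0, 0, 2, 6, 7, 12, 14]
pop() removes 14 → [0, 0, 2, 6, 7, 12]
pop(1) removes 0 → [0, 2, 6, 7, 12]
sum = 27

27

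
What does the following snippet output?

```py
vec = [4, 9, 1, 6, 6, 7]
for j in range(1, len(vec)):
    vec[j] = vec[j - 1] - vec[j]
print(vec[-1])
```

-25

j=1: vec[1] = 4-9 = -5 → [4, -5, 1, 6, 6, 7]
j=2: vec[2] = (-5)-1 = -6 → [4, -5, -6, 6, 6, 7]
j=3: vec[3] = (-6)-6 = -12 → [4, -5, -6, -12, 6, 7]
j=4: vec[4] = (-12)-6 = -18 → [4, -5, -6, -12, -18, 7]
j=5: vec[5] = (-18)-7 = -25 → [4, -5, -6, -12, -18, -25]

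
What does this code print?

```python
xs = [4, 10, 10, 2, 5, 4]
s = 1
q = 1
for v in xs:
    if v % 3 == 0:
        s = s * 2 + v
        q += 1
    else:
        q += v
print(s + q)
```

v=4: not %3==0; q=5
v=10: not %3==0; q=15
v=10: not %3==0; q=25
v=2: not %3==0; q=27
v=5: not %3==0; q=32
v=4: not %3==0; q=36
s+q = 1+36 = 37

37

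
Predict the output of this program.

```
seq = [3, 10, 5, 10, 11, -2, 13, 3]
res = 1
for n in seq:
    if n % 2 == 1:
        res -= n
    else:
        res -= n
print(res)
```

n=3: odd, res = 1-3 = -2
n=10: not odd, res = (-2)-10 = -12
n=5: odd, res = (-12)-5 = -17
n=10: not odd, res = (-17)-10 = -27
n=11: odd, res = (-27)-11 = -38
n=-2: not odd, res = (-38)-(-2) = -36
n=13: odd, res = (-36)-13 = -49
n=3: odd, res = (-49)-3 = -52

-52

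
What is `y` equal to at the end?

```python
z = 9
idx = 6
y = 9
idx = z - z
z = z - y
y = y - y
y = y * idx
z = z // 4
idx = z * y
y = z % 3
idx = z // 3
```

0

idx = 9-9 = 0
z = 9-9 = 0
y = 9-9 = 0
y = 0*0 = 0
z = 0//4 = 0
idx = 0*0 = 0
y = 0%3 = 0
idx = 0//3 = 0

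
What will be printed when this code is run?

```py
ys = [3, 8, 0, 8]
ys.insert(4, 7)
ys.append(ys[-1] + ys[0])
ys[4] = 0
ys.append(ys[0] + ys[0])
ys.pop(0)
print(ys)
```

insert 7 at 4 → [3, 8, 0, 8, 7]
append ys[-1]+ys[0] = 7+3 = 10 → [3, 8, 0, 8, 7, 10]
ys[4] = 0 → [3, 8, 0, 8, 0, 10]
append ys[0]+ys[0] = 3+3 = 6 → [3, 8, 0, 8, 0, 10, 6]
pop(0) removes 3 → [8, 0, 8, 0, 10, 6]

[8, 0, 8, 0, 10, 6]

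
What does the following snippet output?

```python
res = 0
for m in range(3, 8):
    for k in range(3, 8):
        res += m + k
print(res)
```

m=3,k=3: res = 0+6 = 6
m=3,k=4: res = 6+7 = 13
m=3,k=5: res = 13+8 = 21
m=3,k=6: res = 21+9 = 30
m=3,k=7: res = 30+10 = 40
m=4,k=3: res = 40+7 = 47
m=4,k=4: res = 47+8 = 55
m=4,k=5: res = 55+9 = 64
m=4,k=6: res = 64+10 = 74
m=4,k=7: res = 74+11 = 85
m=5,k=3: res = 85+8 = 93
m=5,k=4: res = 93+9 = 102
m=5,k=5: res = 102+10 = 112
m=5,k=6: res = 112+11 = 123
m=5,k=7: res = 123+12 = 135
m=6,k=3: res = 135+9 = 144
m=6,k=4: res = 144+10 = 154
m=6,k=5: res = 154+11 = 165
m=6,k=6: res = 165+12 = 177
m=6,k=7: res = 177+13 = 190
m=7,k=3: res = 190+10 = 200
m=7,k=4: res = 200+11 = 211
m=7,k=5: res = 211+12 = 223
m=7,k=6: res = 223+13 = 236
m=7,k=7: res = 236+14 = 250

250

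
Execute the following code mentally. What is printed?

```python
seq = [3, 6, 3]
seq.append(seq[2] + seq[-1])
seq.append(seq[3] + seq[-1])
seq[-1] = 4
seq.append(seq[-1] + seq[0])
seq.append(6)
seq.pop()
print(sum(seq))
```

29

append seq[2]+seq[-1] = 3+3 = 6 → [3, 6, 3, 6]
append seq[3]+seq[-1] = 6+6 = 12 → [3, 6, 3, 6, 12]
seq[-1] = 4 → [3, 6, 3, 6, 4]
append seq[-1]+seq[0] = 4+3 = 7 → [3, 6, 3, 6, 4, 7]
append 6 → [3, 6, 3, 6, 4, 7, 6]
pop() removes 6 → [3, 6, 3, 6, 4, 7]
sum = 29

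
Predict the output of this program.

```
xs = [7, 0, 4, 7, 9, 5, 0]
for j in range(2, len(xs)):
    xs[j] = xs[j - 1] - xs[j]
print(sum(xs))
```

j=2: xs[2] = 0-4 = -4 → [7, 0, -4, 7, 9, 5, 0]
j=3: xs[3] = (-4)-7 = -11 → [7, 0, -4, -11, 9, 5, 0]
j=4: xs[4] = (-11)-9 = -20 → [7, 0, -4, -11, -20, 5, 0]
j=5: xs[5] = (-20)-5 = -25 → [7, 0, -4, -11, -20, -25, 0]
j=6: xs[6] = (-25)-0 = -25 → [7, 0, -4, -11, -20, -25, -25]
sum = -78

-78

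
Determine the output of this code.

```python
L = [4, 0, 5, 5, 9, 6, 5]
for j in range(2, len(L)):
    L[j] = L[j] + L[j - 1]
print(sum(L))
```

j=2: L[2] = 5+0 = 5 → [4, 0, 5, 5, 9, 6, 5]
j=3: L[3] = 5+5 = 10 → [4, 0, 5, 10, 9, 6, 5]
j=4: L[4] = 9+10 = 19 → [4, 0, 5, 10, 19, 6, 5]
j=5: L[5] = 6+19 = 25 → [4, 0, 5, 10, 19, 25, 5]
j=6: L[6] = 5+25 = 30 → [4, 0, 5, 10, 19, 25, 30]
sum = 93

93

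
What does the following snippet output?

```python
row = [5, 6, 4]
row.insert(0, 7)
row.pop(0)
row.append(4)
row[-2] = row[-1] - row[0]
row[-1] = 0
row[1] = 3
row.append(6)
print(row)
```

insert 7 at 0 → [7, 5, 6, 4]
pop(0) removes 7 → [5, 6, 4]
append 4 → [5, 6, 4, 4]
row[-2] = row[-1]-row[0] = 4-5 = -1 → [5, 6, -1, 4]
row[-1] = 0 → [5, 6, -1, 0]
row[1] = 3 → [5, 3, -1, 0]
append 6 → [5, 3, -1, 0, 6]

[5, 3, -1, 0, 6]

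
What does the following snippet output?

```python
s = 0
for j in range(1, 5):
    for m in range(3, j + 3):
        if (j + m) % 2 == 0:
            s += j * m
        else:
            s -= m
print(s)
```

60

j=1,m=3: even sum, s = 0+3 = 3
j=2,m=3: odd sum, s = 3-3 = 0
j=2,m=4: even sum, s = 0+8 = 8
j=3,m=3: even sum, s = 8+9 = 17
j=3,m=4: odd sum, s = 17-4 = 13
j=3,m=5: even sum, s = 13+15 = 28
j=4,m=3: odd sum, s = 28-3 = 25
j=4,m=4: even sum, s = 25+16 = 41
j=4,m=5: odd sum, s = 41-5 = 36
j=4,m=6: even sum, s = 36+24 = 60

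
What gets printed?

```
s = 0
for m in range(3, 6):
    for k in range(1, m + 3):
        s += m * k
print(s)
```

m=3,k=1: s = 0+3 = 3
m=3,k=2: s = 3+6 = 9
m=3,k=3: s = 9+9 = 18
m=3,k=4: s = 18+12 = 30
m=3,k=5: s = 30+15 = 45
m=4,k=1: s = 45+4 = 49
m=4,k=2: s = 49+8 = 57
m=4,k=3: s = 57+12 = 69
m=4,k=4: s = 69+16 = 85
m=4,k=5: s = 85+20 = 105
m=4,k=6: s = 105+24 = 129
m=5,k=1: s = 129+5 = 134
m=5,k=2: s = 134+10 = 144
m=5,k=3: s = 144+15 = 159
m=5,k=4: s = 159+20 = 179
m=5,k=5: s = 179+25 = 204
m=5,k=6: s = 204+30 = 234
m=5,k=7: s = 234+35 = 269

269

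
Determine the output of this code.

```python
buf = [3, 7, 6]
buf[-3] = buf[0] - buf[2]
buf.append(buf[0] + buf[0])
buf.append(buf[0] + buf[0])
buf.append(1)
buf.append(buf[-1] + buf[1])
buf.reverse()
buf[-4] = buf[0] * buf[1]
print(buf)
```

buf[-3] = buf[0]-buf[2] = 3-6 = -3 → [-3, 7, 6]
append buf[0]+buf[0] = (-3)+(-3) = -6 → [-3, 7, 6, -6]
append buf[0]+buf[0] = (-3)+(-3) = -6 → [-3, 7, 6, -6, -6]
append 1 → [-3, 7, 6, -6, -6, 1]
append buf[-1]+buf[1] = 1+7 = 8 → [-3, 7, 6, -6, -6, 1, 8]
reverse → [8, 1, -6, -6, 6, 7, -3]
buf[-4] = buf[0]*buf[1] = 8*1 = 8 → [8, 1, -6, 8, 6, 7, -3]

[8, 1, -6, 8, 6, 7, -3]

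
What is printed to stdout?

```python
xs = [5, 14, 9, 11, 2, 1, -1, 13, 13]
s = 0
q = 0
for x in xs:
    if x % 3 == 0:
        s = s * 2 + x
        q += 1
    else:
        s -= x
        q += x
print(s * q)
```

x=5: not %3==0, s = 0-5 = -5; q=5
x=14: not %3==0, s = (-5)-14 = -19; q=19
x=9: %3==0, s = (-19)*2+9 = -29; q=20
x=11: not %3==0, s = (-29)-11 = -40; q=31
x=2: not %3==0, s = (-40)-2 = -42; q=33
x=1: not %3==0, s = (-42)-1 = -43; q=34
x=-1: not %3==0, s = (-43)-(-1) = -42; q=33
x=13: not %3==0, s = (-42)-13 = -55; q=46
x=13: not %3==0, s = (-55)-13 = -68; q=59
s*q = (-68)*59 = -4012

-4012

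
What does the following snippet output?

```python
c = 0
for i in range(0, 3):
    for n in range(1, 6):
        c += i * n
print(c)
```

i=0,n=1: c = 0+0 = 0
i=0,n=2: c = 0+0 = 0
i=0,n=3: c = 0+0 = 0
i=0,n=4: c = 0+0 = 0
i=0,n=5: c = 0+0 = 0
i=1,n=1: c = 0+1 = 1
i=1,n=2: c = 1+2 = 3
i=1,n=3: c = 3+3 = 6
i=1,n=4: c = 6+4 = 10
i=1,n=5: c = 10+5 = 15
i=2,n=1: c = 15+2 = 17
i=2,n=2: c = 17+4 = 21
i=2,n=3: c = 21+6 = 27
i=2,n=4: c = 27+8 = 35
i=2,n=5: c = 35+10 = 45

45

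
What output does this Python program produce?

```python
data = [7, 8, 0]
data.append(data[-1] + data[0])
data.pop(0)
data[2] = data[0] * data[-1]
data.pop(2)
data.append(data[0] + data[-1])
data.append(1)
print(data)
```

append data[-1]+data[0] = 0+7 = 7 → [7, 8, 0, 7]
pop(0) removes 7 → [8, 0, 7]
data[2] = data[0]*data[-1] = 8*7 = 56 → [8, 0, 56]
pop(2) removes 56 → [8, 0]
append data[0]+data[-1] = 8+0 = 8 → [8, 0, 8]
append 1 → [8, 0, 8, 1]

[8, 0, 8, 1]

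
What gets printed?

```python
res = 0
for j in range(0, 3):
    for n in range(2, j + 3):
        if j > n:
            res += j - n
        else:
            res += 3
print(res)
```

18

j=0,n=2: not 0>2, res = 0+3 = 3
j=1,n=2: not 1>2, res = 3+3 = 6
j=1,n=3: not 1>3, res = 6+3 = 9
j=2,n=2: not 2>2, res = 9+3 = 12
j=2,n=3: not 2>3, res = 12+3 = 15
j=2,n=4: not 2>4, res = 15+3 = 18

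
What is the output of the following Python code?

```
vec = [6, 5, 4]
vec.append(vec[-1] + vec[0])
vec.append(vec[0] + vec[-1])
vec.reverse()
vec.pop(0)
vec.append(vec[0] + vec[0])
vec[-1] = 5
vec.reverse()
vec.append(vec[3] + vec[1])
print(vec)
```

append vec[-1]+vec[0] = 4+6 = 10 → [6, 5, 4, 10]
append vec[0]+vec[-1] = 6+10 = 16 → [6, 5, 4, 10, 16]
reverse → [16, 10, 4, 5, 6]
pop(0) removes 16 → [10, 4, 5, 6]
append vec[0]+vec[0] = 10+10 = 20 → [10, 4, 5, 6, 20]
vec[-1] = 5 → [10, 4, 5, 6, 5]
reverse → [5, 6, 5, 4, 10]
append vec[3]+vec[1] = 4+6 = 10 → [5, 6, 5, 4, 10, 10]

[5, 6, 5, 4, 10, 10]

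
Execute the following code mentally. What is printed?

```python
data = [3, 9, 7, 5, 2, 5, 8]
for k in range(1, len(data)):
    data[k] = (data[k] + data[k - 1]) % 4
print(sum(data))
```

k=1: data[1] = (9+3)%4 = 0 → [3, 0, 7, 5, 2, 5, 8]
k=2: data[2] = (7+0)%4 = 3 → [3, 0, 3, 5, 2, 5, 8]
k=3: data[3] = (5+3)%4 = 0 → [3, 0, 3, 0, 2, 5, 8]
k=4: data[4] = (2+0)%4 = 2 → [3, 0, 3, 0, 2, 5, 8]
k=5: data[5] = (5+2)%4 = 3 → [3, 0, 3, 0, 2, 3, 8]
k=6: data[6] = (8+3)%4 = 3 → [3, 0, 3, 0, 2, 3, 3]
sum = 14

14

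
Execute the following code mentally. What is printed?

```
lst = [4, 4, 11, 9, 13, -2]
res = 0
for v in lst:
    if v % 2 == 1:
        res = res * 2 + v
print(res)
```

v=4: not odd
v=4: not odd
v=11: odd, res = 0*2+11 = 11
v=9: odd, res = 11*2+9 = 31
v=13: odd, res = 31*2+13 = 75
v=-2: not odd

75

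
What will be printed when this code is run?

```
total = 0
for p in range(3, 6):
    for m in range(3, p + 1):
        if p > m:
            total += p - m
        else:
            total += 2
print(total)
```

10

p=3,m=3: not 3>3, total = 0+2 = 2
p=4,m=3: 4>3, total = 2+1 = 3
p=4,m=4: not 4>4, total = 3+2 = 5
p=5,m=3: 5>3, total = 5+2 = 7
p=5,m=4: 5>4, total = 7+1 = 8
p=5,m=5: not 5>5, total = 8+2 = 10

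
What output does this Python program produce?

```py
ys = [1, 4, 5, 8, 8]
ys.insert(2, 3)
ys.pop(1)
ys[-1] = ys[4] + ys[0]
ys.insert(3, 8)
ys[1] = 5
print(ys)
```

insert 3 at 2 → [1, 4, 3, 5, 8, 8]
pop(1) removes 4 → [1, 3, 5, 8, 8]
ys[-1] = ys[4]+ys[0] = 8+1 = 9 → [1, 3, 5, 8, 9]
insert 8 at 3 → [1, 3, 5, 8, 8, 9]
ys[1] = 5 → [1, 5, 5, 8, 8, 9]

[1, 5, 5, 8, 8, 9]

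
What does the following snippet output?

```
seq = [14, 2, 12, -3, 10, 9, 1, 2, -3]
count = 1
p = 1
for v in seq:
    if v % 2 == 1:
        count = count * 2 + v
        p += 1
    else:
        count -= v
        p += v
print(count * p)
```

-22725

v=14: not odd, count = 1-14 = -13; p=15
v=2: not odd, count = (-13)-2 = -15; p=17
v=12: not odd, count = (-15)-12 = -27; p=29
v=-3: odd, count = (-27)*2+(-3) = -57; p=30
v=10: not odd, count = (-57)-10 = -67; p=40
v=9: odd, count = (-67)*2+9 = -125; p=41
v=1: odd, count = (-125)*2+1 = -249; p=42
v=2: not odd, count = (-249)-2 = -251; p=44
v=-3: odd, count = (-251)*2+(-3) = -505; p=45
count*p = (-505)*45 = -22725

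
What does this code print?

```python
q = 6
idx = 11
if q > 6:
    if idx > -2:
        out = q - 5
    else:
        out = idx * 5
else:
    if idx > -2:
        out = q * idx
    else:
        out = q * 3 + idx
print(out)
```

q=6, idx=11
q > 6 is False; idx > -2 is True
→ out = q * idx = 66

66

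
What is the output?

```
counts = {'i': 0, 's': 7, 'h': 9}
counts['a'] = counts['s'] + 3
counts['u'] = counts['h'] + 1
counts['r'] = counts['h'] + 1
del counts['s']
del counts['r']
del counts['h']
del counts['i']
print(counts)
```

counts['a'] = counts['s']+3 = 10 → {'i': 0, 's': 7, 'h': 9, 'a': 10}
counts['u'] = counts['h']+1 = 10 → {'i': 0, 's': 7, 'h': 9, 'a': 10, 'u': 10}
counts['r'] = counts['h']+1 = 10 → {'i': 0, 's': 7, 'h': 9, 'a': 10, 'u': 10, 'r': 10}
del 's' → {'i': 0, 'h': 9, 'a': 10, 'u': 10, 'r': 10}
del 'r' → {'i': 0, 'h': 9, 'a': 10, 'u': 10}
del 'h' → {'i': 0, 'a': 10, 'u': 10}
del 'i' → {'a': 10, 'u': 10}

{'a': 10, 'u': 10}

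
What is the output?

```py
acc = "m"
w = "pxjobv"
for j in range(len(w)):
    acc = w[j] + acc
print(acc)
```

vbojxpm

j=0: prepend 'p' → 'pm'
j=1: prepend 'x' → 'xpm'
j=2: prepend 'j' → 'jxpm'
j=3: prepend 'o' → 'ojxpm'
j=4: prepend 'b' → 'bojxpm'
j=5: prepend 'v' → 'vbojxpm'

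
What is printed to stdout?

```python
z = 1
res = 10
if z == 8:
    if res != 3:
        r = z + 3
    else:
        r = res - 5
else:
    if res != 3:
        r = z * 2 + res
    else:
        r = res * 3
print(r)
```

z=1, res=10
z == 8 is False; res != 3 is True
→ r = z * 2 + res = 12

12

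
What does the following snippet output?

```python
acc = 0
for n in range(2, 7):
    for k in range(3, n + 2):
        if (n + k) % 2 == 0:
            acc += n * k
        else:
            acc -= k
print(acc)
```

85

n=2,k=3: odd sum, acc = 0-3 = -3
n=3,k=3: even sum, acc = (-3)+9 = 6
n=3,k=4: odd sum, acc = 6-4 = 2
n=4,k=3: odd sum, acc = 2-3 = -1
n=4,k=4: even sum, acc = (-1)+16 = 15
n=4,k=5: odd sum, acc = 15-5 = 10
n=5,k=3: even sum, acc = 10+15 = 25
n=5,k=4: odd sum, acc = 25-4 = 21
n=5,k=5: even sum, acc = 21+25 = 46
n=5,k=6: odd sum, acc = 46-6 = 40
n=6,k=3: odd sum, acc = 40-3 = 37
n=6,k=4: even sum, acc = 37+24 = 61
n=6,k=5: odd sum, acc = 61-5 = 56
n=6,k=6: even sum, acc = 56+36 = 92
n=6,k=7: odd sum, acc = 92-7 = 85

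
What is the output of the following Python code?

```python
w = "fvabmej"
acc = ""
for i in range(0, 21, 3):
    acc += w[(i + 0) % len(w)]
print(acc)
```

fbjaevm

i=0: add w[0]='f' → 'f'
i=3: add w[3]='b' → 'fb'
i=6: add w[6]='j' → 'fbj'
i=9: add w[2]='a' → 'fbja'
i=12: add w[5]='e' → 'fbjae'
i=15: add w[1]='v' → 'fbjaev'
i=18: add w[4]='m' → 'fbjaevm'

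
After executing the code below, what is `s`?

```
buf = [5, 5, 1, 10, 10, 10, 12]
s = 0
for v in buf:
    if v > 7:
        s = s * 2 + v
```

v=5: not >7
v=5: not >7
v=1: not >7
v=10: >7, s = 0*2+10 = 10
v=10: >7, s = 10*2+10 = 30
v=10: >7, s = 30*2+10 = 70
v=12: >7, s = 70*2+12 = 152

152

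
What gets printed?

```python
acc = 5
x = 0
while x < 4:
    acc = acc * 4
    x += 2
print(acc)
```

x=0: acc = 5*4 = 20
x=2: acc = 20*4 = 80

80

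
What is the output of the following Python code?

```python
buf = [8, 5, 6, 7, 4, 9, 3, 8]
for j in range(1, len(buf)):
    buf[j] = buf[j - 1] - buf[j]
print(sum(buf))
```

-99

j=1: buf[1] = 8-5 = 3 → [8, 3, 6, 7, 4, 9, 3, 8]
j=2: buf[2] = 3-6 = -3 → [8, 3, -3, 7, 4, 9, 3, 8]
j=3: buf[3] = (-3)-7 = -10 → [8, 3, -3, -10, 4, 9, 3, 8]
j=4: buf[4] = (-10)-4 = -14 → [8, 3, -3, -10, -14, 9, 3, 8]
j=5: buf[5] = (-14)-9 = -23 → [8, 3, -3, -10, -14, -23, 3, 8]
j=6: buf[6] = (-23)-3 = -26 → [8, 3, -3, -10, -14, -23, -26, 8]
j=7: buf[7] = (-26)-8 = -34 → [8, 3, -3, -10, -14, -23, -26, -34]
sum = -99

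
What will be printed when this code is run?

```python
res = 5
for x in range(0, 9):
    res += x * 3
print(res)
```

x=0: res = 5+0*3 = 5
x=1: res = 5+1*3 = 8
x=2: res = 8+2*3 = 14
x=3: res = 14+3*3 = 23
x=4: res = 23+4*3 = 35
x=5: res = 35+5*3 = 50
x=6: res = 50+6*3 = 68
x=7: res = 68+7*3 = 89
x=8: res = 89+8*3 = 113

113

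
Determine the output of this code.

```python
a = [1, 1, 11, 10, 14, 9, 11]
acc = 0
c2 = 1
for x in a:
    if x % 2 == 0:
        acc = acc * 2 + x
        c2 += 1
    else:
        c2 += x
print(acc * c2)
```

x=1: not even; c2=2
x=1: not even; c2=3
x=11: not even; c2=14
x=10: even, acc = 0*2+10 = 10; c2=15
x=14: even, acc = 10*2+14 = 34; c2=16
x=9: not even; c2=25
x=11: not even; c2=36
acc*c2 = 34*36 = 1224

1224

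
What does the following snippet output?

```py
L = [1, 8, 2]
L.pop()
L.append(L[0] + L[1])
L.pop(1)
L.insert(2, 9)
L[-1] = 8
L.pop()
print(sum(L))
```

10

pop() removes 2 → [1, 8]
append L[0]+L[1] = 1+8 = 9 → [1, 8, 9]
pop(1) removes 8 → [1, 9]
insert 9 at 2 → [1, 9, 9]
L[-1] = 8 → [1, 9, 8]
pop() removes 8 → [1, 9]
sum = 10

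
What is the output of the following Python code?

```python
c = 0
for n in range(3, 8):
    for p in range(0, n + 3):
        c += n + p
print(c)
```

n=3,p=0: c = 0+3 = 3
n=3,p=1: c = 3+4 = 7
n=3,p=2: c = 7+5 = 12
n=3,p=3: c = 12+6 = 18
n=3,p=4: c = 18+7 = 25
n=3,p=5: c = 25+8 = 33
n=4,p=0: c = 33+4 = 37
n=4,p=1: c = 37+5 = 42
n=4,p=2: c = 42+6 = 48
n=4,p=3: c = 48+7 = 55
n=4,p=4: c = 55+8 = 63
n=4,p=5: c = 63+9 = 72
n=4,p=6: c = 72+10 = 82
n=5,p=0: c = 82+5 = 87
n=5,p=1: c = 87+6 = 93
n=5,p=2: c = 93+7 = 100
n=5,p=3: c = 100+8 = 108
n=5,p=4: c = 108+9 = 117
n=5,p=5: c = 117+10 = 127
n=5,p=6: c = 127+11 = 138
n=5,p=7: c = 138+12 = 150
n=6,p=0: c = 150+6 = 156
n=6,p=1: c = 156+7 = 163
n=6,p=2: c = 163+8 = 171
n=6,p=3: c = 171+9 = 180
n=6,p=4: c = 180+10 = 190
n=6,p=5: c = 190+11 = 201
n=6,p=6: c = 201+12 = 213
n=6,p=7: c = 213+13 = 226
n=6,p=8: c = 226+14 = 240
n=7,p=0: c = 240+7 = 247
n=7,p=1: c = 247+8 = 255
n=7,p=2: c = 255+9 = 264
n=7,p=3: c = 264+10 = 274
n=7,p=4: c = 274+11 = 285
n=7,p=5: c = 285+12 = 297
n=7,p=6: c = 297+13 = 310
n=7,p=7: c = 310+14 = 324
n=7,p=8: c = 324+15 = 339
n=7,p=9: c = 339+16 = 355

355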